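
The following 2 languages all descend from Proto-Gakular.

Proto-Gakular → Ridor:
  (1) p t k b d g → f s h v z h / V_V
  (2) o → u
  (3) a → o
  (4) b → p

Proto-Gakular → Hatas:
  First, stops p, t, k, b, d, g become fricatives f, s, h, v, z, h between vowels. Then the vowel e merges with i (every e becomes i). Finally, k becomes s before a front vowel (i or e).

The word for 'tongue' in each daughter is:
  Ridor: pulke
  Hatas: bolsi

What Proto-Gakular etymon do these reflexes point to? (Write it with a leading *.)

*bolke

Position 1: Ridor has p, Hatas has b. Hatas preserves b here (none of its changes turn any other segment into b), so the proto-segment is *b.
Position 4: Ridor has k, Hatas has s. Ridor preserves k here (none of its changes turn any other segment into k), so the proto-segment is *k.
Verify the candidate proto-form against each daughter:
Ridor: *bolke
  bolke (rule 1 does not apply)
  bolke → bulke   [vowel merger]
  bulke (rule 3 does not apply)
  bulke → pulke   [unconditioned shift]
  giving Ridor pulke.
Hatas: *bolke > bolki > bolsi  (by vowel merger, palatalisation)
*bolke is the unique common source.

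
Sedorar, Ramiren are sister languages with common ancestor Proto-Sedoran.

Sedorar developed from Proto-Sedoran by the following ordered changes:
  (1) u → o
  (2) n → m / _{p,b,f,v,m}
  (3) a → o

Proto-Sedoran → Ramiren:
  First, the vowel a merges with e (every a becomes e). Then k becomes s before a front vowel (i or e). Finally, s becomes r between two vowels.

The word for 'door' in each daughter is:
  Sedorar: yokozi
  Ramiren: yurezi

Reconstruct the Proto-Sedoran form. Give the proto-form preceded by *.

*yukazi

Position 2: Sedorar has o, Ramiren has u. Ramiren preserves u here (none of its changes turn any other segment into u), so the proto-segment is *u.
Position 4: Sedorar has o, Ramiren has e. Taking the neighbouring segments as reconstructed: Sedorar o could go back to *a or *o or *u; Ramiren e could go back to *a or *e — the one source consistent with every daughter is *a.
Verify the candidate proto-form against each daughter:
Sedorar: start from *yukazi.
  rule 1 (vowel merger): yukazi → yokazi
  rule 2: no change — yokazi
  rule 3 (vowel merger): yokazi → yokozi
  ⇒ Sedorar yokozi
Ramiren: start from *yukazi.
  rule 1 (vowel merger): yukazi → yukezi
  rule 2 (palatalisation): yukezi → yusezi
  rule 3 (rhotacism): yusezi → yurezi
  ⇒ Ramiren yurezi
No other proto-form is consistent with every reflex, so the reconstruction is *yukazi.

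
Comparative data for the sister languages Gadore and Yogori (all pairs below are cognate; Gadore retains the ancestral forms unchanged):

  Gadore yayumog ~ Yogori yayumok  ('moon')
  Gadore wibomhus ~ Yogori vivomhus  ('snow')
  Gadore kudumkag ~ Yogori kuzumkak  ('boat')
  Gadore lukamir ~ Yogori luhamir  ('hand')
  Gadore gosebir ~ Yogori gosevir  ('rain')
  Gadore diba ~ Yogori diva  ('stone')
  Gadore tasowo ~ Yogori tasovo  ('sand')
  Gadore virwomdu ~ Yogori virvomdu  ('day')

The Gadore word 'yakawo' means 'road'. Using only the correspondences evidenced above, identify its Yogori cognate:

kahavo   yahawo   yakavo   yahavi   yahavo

yahavo

lukamir ~ luhamir — Gadore k corresponds to Yogori h between vowels (before a back vowel).
tasowo ~ tasovo — Gadore w corresponds to Yogori v between vowels (before a back vowel).
Applying these to Gadore 'yakawo':
  yakawo → yahawo   (k→h between vowels (before a back vowel))
  yahawo → yahavo   (w→v between vowels (before a back vowel))
So the Yogori cognate is 'yahavo'.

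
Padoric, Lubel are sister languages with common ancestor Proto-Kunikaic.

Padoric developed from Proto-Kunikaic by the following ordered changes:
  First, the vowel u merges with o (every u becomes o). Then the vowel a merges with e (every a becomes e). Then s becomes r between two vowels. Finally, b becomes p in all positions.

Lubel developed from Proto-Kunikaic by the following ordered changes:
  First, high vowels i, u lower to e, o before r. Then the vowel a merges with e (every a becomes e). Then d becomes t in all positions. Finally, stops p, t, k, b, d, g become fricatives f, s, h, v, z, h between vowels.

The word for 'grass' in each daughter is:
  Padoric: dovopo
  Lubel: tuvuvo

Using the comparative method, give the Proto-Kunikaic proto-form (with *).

*duvubo

Position 5: Padoric has p, Lubel has v. Taking the neighbouring segments as reconstructed: Padoric p could go back to *p or *b; Lubel v could go back to *b or *v — the one source consistent with every daughter is *b.
Position 2: Padoric has o, Lubel has u. Lubel preserves u here (none of its changes turn any other segment into u), so the proto-segment is *u.
Verify the candidate proto-form against each daughter:
Padoric: start from *duvubo.
  rule 1 (vowel merger): duvubo → dovobo
  rule 2: no change — dovobo
  rule 3: no change — dovobo
  rule 4 (unconditioned shift): dovobo → dovopo
  ⇒ Padoric dovopo
Lubel: *duvubo
  duvubo (rule 1 does not apply)
  duvubo (rule 2 does not apply)
  duvubo → tuvubo   [unconditioned shift]
  tuvubo → tuvuvo   [intervocalic lenition]
  giving Lubel tuvuvo.
Only *duvubo yields all of Padoric dovopo, Lubel tuvuvo.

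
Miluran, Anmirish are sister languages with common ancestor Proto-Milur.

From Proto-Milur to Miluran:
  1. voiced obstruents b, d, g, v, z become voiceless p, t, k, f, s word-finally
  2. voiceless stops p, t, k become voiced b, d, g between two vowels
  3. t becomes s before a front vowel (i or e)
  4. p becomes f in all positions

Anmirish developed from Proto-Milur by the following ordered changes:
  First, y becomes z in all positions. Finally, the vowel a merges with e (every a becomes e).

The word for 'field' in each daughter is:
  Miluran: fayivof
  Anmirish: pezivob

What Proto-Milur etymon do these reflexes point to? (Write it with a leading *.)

Position 3: Miluran has y, Anmirish has z. Miluran preserves y here (none of its changes turn any other segment into y), so the proto-segment is *y.
Position 2: Miluran has a, Anmirish has e. Miluran preserves a here (none of its changes turn any other segment into a), so the proto-segment is *a.
Position 7: Miluran has f, Anmirish has b. Anmirish preserves b here (none of its changes turn any other segment into b), so the proto-segment is *b.
Continuing position by position gives *payivob; check it forward:
Miluran: *payivob
  payivob → payivop   [final devoicing]
  payivop (rule 2 does not apply)
  payivop (rule 3 does not apply)
  payivop → fayivof   [unconditioned shift]
  giving Miluran fayivof.
Anmirish: start from *payivob.
  rule 1 (unconditioned shift): payivob → pazivob
  rule 2 (vowel merger): pazivob → pezivob
  ⇒ Anmirish pezivob
*payivob is the unique common source.

*payivob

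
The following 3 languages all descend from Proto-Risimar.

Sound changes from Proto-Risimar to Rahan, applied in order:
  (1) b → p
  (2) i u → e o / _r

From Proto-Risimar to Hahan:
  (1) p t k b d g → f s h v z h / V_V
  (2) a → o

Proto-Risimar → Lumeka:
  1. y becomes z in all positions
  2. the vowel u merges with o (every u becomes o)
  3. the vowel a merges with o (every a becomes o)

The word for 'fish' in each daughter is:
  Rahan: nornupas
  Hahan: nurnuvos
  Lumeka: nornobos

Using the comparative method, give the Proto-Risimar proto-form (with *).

*nurnubas

Position 5: Rahan has u, Hahan has u, Lumeka has o. Rahan preserves u here (none of its changes turn any other segment into u), so the proto-segment is *u.
Position 7: Rahan has a, Hahan has o, Lumeka has o. Rahan preserves a here (none of its changes turn any other segment into a), so the proto-segment is *a.
Verify the candidate proto-form against each daughter:
Rahan: start from *nurnubas.
  rule 1 (unconditioned shift): nurnubas → nurnupas
  rule 2 (pre-rhotic lowering): nurnupas → nornupas
  ⇒ Rahan nornupas
Hahan: *nurnubas
  nurnubas → nurnuvas   [intervocalic lenition]
  nurnuvas → nurnuvos   [vowel merger]
  giving Hahan nurnuvos.
Lumeka: *nurnubas > nornobas > nornobos  (by vowel merger, vowel merger)
No other proto-form is consistent with every reflex, so the reconstruction is *nurnubas.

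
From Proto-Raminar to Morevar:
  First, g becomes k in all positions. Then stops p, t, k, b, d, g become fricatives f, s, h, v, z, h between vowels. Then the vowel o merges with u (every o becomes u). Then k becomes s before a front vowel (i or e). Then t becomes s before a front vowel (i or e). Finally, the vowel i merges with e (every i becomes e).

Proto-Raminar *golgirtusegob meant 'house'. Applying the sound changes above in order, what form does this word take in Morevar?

Morevar: *golgirtusegob > kolkirtusekob > kolkirtusehob > kulkirtusehub > kulsirtusehub > kulsertusehub  (by unconditioned shift, intervocalic lenition, vowel merger, palatalisation, vowel merger)

kulsertusehub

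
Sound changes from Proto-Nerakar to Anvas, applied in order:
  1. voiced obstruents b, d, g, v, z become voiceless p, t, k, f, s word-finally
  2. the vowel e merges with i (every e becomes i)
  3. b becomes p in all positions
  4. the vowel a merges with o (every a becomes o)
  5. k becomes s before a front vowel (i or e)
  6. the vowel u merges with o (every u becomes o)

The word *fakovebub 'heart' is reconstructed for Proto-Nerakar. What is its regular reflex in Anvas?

Anvas: *fakovebub
  fakovebub → fakovebup   [final devoicing]
  fakovebup → fakovibup   [vowel merger]
  fakovibup → fakovipup   [unconditioned shift]
  fakovipup → fokovipup   [vowel merger]
  fokovipup (rule 5 does not apply)
  fokovipup → fokovipop   [vowel merger]
  giving Anvas fokovipop.

fokovipop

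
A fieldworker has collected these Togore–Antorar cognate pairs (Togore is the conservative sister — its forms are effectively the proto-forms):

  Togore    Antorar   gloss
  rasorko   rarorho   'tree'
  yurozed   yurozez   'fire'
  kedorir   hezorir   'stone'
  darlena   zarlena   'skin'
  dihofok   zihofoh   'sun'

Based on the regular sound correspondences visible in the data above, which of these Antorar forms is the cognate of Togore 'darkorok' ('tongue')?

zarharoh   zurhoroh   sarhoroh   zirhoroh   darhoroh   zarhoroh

zarhoroh

darlena ~ zarlena — Togore d corresponds to Antorar z word-initially before a back vowel.
rasorko ~ rarorho — Togore k corresponds to Antorar h after a consonant, before a back vowel.
dihofok ~ zihofoh — Togore k corresponds to Antorar h word-finally.
Applying these to Togore 'darkorok':
  darkorok → zarkorok   (d→z word-initially before a back vowel)
  zarkorok → zarhorok   (k→h after a consonant, before a back vowel)
  zarhorok → zarhoroh   (k→h word-finally)
So the Antorar cognate is 'zarhoroh'.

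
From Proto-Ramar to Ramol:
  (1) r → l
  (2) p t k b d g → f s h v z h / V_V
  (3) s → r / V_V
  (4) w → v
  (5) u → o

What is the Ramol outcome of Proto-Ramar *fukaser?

Ramol: *fukaser > fukasel > fuhasel > fuharel > foharel  (by unconditioned shift, intervocalic lenition, rhotacism, vowel merger)

foharel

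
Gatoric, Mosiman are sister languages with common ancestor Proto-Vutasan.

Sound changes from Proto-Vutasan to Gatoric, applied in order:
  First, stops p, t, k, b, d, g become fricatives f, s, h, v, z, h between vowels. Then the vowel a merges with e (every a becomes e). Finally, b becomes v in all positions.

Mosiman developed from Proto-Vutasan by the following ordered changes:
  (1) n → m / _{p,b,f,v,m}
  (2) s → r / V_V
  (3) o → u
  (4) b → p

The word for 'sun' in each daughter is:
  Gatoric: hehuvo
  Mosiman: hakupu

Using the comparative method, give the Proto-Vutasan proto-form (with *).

*hakubo

Position 5: Gatoric has v, Mosiman has p. Taking the neighbouring segments as reconstructed: Gatoric v could go back to *b or *v; Mosiman p could go back to *p or *b — the one source consistent with every daughter is *b.
Position 2: Gatoric has e, Mosiman has a. Mosiman preserves a here (none of its changes turn any other segment into a), so the proto-segment is *a.
Position 3: Gatoric has h, Mosiman has k. Mosiman preserves k here (none of its changes turn any other segment into k), so the proto-segment is *k.
Continuing position by position gives *hakubo; check it forward:
Gatoric: *hakubo > hahuvo > hehuvo  (by intervocalic lenition, vowel merger)
Mosiman: start from *hakubo.
  rule 1: no change — hakubo
  rule 2: no change — hakubo
  rule 3 (vowel merger): hakubo → hakubu
  rule 4 (unconditioned shift): hakubu → hakupu
  ⇒ Mosiman hakupu
Only *hakubo yields all of Gatoric hehuvo, Mosiman hakupu.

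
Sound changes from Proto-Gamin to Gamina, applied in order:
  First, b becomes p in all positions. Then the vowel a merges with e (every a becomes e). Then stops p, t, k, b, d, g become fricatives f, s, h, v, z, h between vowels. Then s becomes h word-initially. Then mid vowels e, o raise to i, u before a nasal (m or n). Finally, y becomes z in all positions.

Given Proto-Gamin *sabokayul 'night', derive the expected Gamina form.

hefohezul

Gamina: *sabokayul
  sabokayul → sapokayul   [unconditioned shift]
  sapokayul → sepokeyul   [vowel merger]
  sepokeyul → sefoheyul   [intervocalic lenition]
  sefoheyul → hefoheyul   [debuccalisation]
  hefoheyul (rule 5 does not apply)
  hefoheyul → hefohezul   [unconditioned shift]
  giving Gamina hefohezul.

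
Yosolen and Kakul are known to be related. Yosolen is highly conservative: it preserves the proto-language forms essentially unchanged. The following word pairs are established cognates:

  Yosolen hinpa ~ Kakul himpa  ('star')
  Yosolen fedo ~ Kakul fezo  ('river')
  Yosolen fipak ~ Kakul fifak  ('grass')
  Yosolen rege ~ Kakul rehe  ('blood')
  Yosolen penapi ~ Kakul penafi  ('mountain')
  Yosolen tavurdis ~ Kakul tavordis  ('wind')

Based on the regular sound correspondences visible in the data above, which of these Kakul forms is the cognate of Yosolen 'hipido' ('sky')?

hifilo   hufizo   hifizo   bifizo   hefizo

penapi ~ penafi — Yosolen p corresponds to Kakul f between vowels (before a front vowel).
fedo ~ fezo — Yosolen d corresponds to Kakul z between vowels (before a back vowel).
Applying these to Yosolen 'hipido':
  hipido → hifido   (p→f between vowels (before a front vowel))
  hifido → hifizo   (d→z between vowels (before a back vowel))
So the Kakul cognate is 'hifizo'.

hifizo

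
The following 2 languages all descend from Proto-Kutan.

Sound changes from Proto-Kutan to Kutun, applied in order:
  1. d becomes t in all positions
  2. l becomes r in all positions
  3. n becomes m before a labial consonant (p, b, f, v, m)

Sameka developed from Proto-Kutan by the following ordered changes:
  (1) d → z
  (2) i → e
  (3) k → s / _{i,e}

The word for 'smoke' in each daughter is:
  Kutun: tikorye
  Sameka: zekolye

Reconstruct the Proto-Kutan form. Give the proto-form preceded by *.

*dikolye

Position 5: Kutun has r, Sameka has l. Sameka preserves l here (none of its changes turn any other segment into l), so the proto-segment is *l.
Position 1: Kutun has t, Sameka has z. Taking the neighbouring segments as reconstructed: Kutun t could go back to *t or *d; Sameka z could go back to *d or *z — the one source consistent with every daughter is *d.
Continuing position by position gives *dikolye; check it forward:
Kutun: *dikolye > tikolye > tikorye  (by unconditioned shift, unconditioned shift)
Sameka: *dikolye
  dikolye → zikolye   [unconditioned shift]
  zikolye → zekolye   [vowel merger]
  zekolye (rule 3 does not apply)
  giving Sameka zekolye.
No other proto-form is consistent with every reflex, so the reconstruction is *dikolye.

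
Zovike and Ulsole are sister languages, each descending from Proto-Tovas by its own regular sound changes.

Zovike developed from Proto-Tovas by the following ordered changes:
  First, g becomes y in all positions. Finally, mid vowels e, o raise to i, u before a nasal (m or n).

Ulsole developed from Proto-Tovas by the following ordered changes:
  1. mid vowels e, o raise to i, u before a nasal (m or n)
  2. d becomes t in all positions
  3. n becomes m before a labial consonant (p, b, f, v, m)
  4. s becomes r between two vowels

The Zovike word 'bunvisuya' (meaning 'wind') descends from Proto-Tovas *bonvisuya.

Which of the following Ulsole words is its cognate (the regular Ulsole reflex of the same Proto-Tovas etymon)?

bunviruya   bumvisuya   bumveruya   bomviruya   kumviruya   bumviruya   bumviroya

Ulsole: *bonvisuya
  bonvisuya → bunvisuya   [pre-nasal raising]
  bunvisuya (rule 2 does not apply)
  bunvisuya → bumvisuya   [nasal place assimilation]
  bumvisuya → bumviruya   [rhotacism]
  giving Ulsole bumviruya.
Among the options, 'bumviruya' alone shows every Ulsole change applied in order.

bumviruya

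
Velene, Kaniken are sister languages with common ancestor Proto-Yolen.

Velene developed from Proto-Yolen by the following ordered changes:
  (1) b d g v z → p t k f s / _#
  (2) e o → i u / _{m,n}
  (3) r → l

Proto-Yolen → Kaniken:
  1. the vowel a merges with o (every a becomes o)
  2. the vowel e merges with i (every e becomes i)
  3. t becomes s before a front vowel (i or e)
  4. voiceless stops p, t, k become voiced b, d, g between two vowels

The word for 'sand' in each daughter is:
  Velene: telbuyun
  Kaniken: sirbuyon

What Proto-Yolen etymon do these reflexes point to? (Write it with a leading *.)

*terbuyon

Position 7: Velene has u, Kaniken has o. Taking the neighbouring segments as reconstructed: Velene u could go back to *o or *u; Kaniken o could go back to *a or *o — the one source consistent with every daughter is *o.
Position 3: Velene has l, Kaniken has r. Kaniken preserves r here (none of its changes turn any other segment into r), so the proto-segment is *r.
Position 2: Velene has e, Kaniken has i. Velene preserves e here (none of its changes turn any other segment into e), so the proto-segment is *e.
Continuing position by position gives *terbuyon; check it forward:
Velene: start from *terbuyon.
  rule 1: no change — terbuyon
  rule 2 (pre-nasal raising): terbuyon → terbuyun
  rule 3 (unconditioned shift): terbuyun → telbuyun
  ⇒ Velene telbuyun
Kaniken: *terbuyon > tirbuyon > sirbuyon  (by vowel merger, palatalisation)
Only *terbuyon yields all of Velene telbuyun, Kaniken sirbuyon.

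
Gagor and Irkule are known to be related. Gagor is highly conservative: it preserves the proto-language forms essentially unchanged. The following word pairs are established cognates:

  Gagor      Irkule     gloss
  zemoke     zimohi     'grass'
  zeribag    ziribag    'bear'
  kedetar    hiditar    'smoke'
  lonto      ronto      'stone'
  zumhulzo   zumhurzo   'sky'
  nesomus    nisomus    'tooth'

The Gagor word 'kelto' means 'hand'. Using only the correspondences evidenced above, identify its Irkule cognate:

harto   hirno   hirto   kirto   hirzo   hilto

hirto

kedetar ~ hiditar — Gagor k corresponds to Irkule h word-initially before a front vowel.
kedetar ~ hiditar, nesomus ~ nisomus — Gagor e corresponds to Irkule i after a consonant, before a consonant other than r, m, n, p, b, f, v.
zumhulzo ~ zumhurzo — Gagor l corresponds to Irkule r after a vowel, before a consonant other than r, m, n, p, b, f, v.
Applying these to Gagor 'kelto':
  kelto → helto   (k→h word-initially before a front vowel)
  helto → hilto   (e→i after a consonant, before a consonant other than r, m, n, p, b, f, v)
  hilto → hirto   (l→r after a vowel, before a consonant other than r, m, n, p, b, f, v)
So the Irkule cognate is 'hirto'.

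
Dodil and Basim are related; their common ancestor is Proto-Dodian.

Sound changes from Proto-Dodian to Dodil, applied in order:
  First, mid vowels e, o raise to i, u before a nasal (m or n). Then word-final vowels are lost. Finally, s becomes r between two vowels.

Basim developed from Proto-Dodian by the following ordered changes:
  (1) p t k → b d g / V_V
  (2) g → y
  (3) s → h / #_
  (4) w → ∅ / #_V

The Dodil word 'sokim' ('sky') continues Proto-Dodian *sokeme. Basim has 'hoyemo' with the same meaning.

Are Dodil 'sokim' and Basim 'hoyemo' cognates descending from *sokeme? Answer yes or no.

Derive the expected Basim reflex of *sokeme:
Basim: start from *sokeme.
  rule 1 (intervocalic voicing): sokeme → sogeme
  rule 2 (unconditioned shift): sogeme → soyeme
  rule 3 (debuccalisation): soyeme → hoyeme
  rule 4: no change — hoyeme
  ⇒ Basim hoyeme
The regular Basim reflex would be 'hoyeme', but the attested form is 'hoyemo'. The correspondence is irregular, so they are not cognates (the Basim form has a different source).

no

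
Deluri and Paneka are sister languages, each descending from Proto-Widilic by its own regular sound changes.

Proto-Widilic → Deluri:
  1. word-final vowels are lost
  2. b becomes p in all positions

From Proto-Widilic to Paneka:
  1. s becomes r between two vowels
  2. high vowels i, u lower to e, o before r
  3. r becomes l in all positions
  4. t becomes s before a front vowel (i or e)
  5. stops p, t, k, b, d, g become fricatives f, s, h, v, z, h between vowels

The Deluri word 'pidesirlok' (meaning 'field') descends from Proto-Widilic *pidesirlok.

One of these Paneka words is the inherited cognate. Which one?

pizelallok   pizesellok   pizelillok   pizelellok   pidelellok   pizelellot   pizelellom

Paneka: *pidesirlok
  pidesirlok → piderirlok   [rhotacism]
  piderirlok → pidererlok   [pre-rhotic lowering]
  pidererlok → pidelellok   [unconditioned shift]
  pidelellok (rule 4 does not apply)
  pidelellok → pizelellok   [intervocalic lenition]
  giving Paneka pizelellok.
Among the options, 'pizelellok' alone shows every Paneka change applied in order.

pizelellok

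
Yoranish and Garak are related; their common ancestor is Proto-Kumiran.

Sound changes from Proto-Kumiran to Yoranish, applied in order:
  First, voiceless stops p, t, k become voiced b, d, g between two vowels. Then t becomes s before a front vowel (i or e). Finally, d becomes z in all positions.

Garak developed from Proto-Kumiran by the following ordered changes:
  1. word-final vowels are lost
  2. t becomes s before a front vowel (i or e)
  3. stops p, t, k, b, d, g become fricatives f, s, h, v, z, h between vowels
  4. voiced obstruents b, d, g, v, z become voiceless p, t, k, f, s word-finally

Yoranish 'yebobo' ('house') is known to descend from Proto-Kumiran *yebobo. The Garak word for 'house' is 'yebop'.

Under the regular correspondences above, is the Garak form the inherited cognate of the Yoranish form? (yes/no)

Derive the expected Garak reflex of *yebobo:
Garak: *yebobo
  yebobo → yebob   [apocope]
  yebob (rule 2 does not apply)
  yebob → yevob   [intervocalic lenition]
  yevob → yevop   [final devoicing]
  giving Garak yevop.
The regular Garak reflex would be 'yevop', but the attested form is 'yebop'. The correspondence is irregular, so they are not cognates (the Garak form has a different source).

no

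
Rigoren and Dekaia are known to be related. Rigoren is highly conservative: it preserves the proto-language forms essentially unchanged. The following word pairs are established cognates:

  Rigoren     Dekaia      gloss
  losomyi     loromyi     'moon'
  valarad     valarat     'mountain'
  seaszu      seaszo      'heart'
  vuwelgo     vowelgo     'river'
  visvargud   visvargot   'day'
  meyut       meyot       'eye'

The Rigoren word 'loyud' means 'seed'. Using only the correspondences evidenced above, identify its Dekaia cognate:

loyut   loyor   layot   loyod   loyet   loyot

vuwelgo ~ vowelgo, visvargud ~ visvargot — Rigoren u corresponds to Dekaia o after a consonant, before a consonant other than r, m, n, p, b, f, v.
valarad ~ valarat, visvargud ~ visvargot — Rigoren d corresponds to Dekaia t word-finally.
Applying these to Rigoren 'loyud':
  loyud → loyod   (u→o after a consonant, before a consonant other than r, m, n, p, b, f, v)
  loyod → loyot   (d→t word-finally)
So the Dekaia cognate is 'loyot'.

loyot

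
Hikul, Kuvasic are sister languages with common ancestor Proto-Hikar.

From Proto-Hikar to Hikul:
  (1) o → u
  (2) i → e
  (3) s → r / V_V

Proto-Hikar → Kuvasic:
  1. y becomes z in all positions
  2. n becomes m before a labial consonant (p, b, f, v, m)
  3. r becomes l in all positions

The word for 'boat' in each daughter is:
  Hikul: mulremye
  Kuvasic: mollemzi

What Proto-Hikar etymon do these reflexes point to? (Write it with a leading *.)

*molremyi

Position 2: Hikul has u, Kuvasic has o. Kuvasic preserves o here (none of its changes turn any other segment into o), so the proto-segment is *o.
Position 7: Hikul has y, Kuvasic has z. Hikul preserves y here (none of its changes turn any other segment into y), so the proto-segment is *y.
Position 4: Hikul has r, Kuvasic has l. Taking the neighbouring segments as reconstructed: Hikul r can only go back to *r; Kuvasic l could go back to *l or *r — the one source consistent with every daughter is *r.
Continuing position by position gives *molremyi; check it forward:
Hikul: *molremyi > mulremyi > mulremye  (by vowel merger, vowel merger)
Kuvasic: *molremyi
  molremyi → molremzi   [unconditioned shift]
  molremzi (rule 2 does not apply)
  molremzi → mollemzi   [unconditioned shift]
  giving Kuvasic mollemzi.
Only *molremyi yields all of Hikul mulremye, Kuvasic mollemzi.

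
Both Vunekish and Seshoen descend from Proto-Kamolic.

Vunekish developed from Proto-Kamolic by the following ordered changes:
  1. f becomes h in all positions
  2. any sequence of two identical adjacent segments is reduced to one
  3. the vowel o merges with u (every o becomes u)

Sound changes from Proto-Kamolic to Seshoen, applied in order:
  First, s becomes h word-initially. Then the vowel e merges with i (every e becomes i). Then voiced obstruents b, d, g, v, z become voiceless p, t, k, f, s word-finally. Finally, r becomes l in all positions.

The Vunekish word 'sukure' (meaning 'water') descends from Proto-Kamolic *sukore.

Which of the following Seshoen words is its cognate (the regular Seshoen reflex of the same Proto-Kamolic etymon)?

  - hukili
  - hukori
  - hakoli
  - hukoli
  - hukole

Seshoen: *sukore
  sukore → hukore   [debuccalisation]
  hukore → hukori   [vowel merger]
  hukori (rule 3 does not apply)
  hukori → hukoli   [unconditioned shift]
  giving Seshoen hukoli.
The other candidates each miss or misapply at least one Seshoen change.

hukoli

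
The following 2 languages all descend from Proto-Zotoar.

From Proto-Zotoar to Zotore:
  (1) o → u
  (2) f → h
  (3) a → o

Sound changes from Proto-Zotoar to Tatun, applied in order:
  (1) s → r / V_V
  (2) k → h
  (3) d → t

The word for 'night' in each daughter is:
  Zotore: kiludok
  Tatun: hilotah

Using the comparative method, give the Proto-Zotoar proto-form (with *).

*kilodak

Position 6: Zotore has o, Tatun has a. Tatun preserves a here (none of its changes turn any other segment into a), so the proto-segment is *a.
Position 1: Zotore has k, Tatun has h. Zotore preserves k here (none of its changes turn any other segment into k), so the proto-segment is *k.
Position 7: Zotore has k, Tatun has h. Zotore preserves k here (none of its changes turn any other segment into k), so the proto-segment is *k.
Verify the candidate proto-form against each daughter:
Zotore: start from *kilodak.
  rule 1 (vowel merger): kilodak → kiludak
  rule 2: no change — kiludak
  rule 3 (vowel merger): kiludak → kiludok
  ⇒ Zotore kiludok
Tatun: *kilodak
  kilodak (rule 1 does not apply)
  kilodak → hilodah   [unconditioned shift]
  hilodah → hilotah   [unconditioned shift]
  giving Tatun hilotah.
*kilodak is the unique common source.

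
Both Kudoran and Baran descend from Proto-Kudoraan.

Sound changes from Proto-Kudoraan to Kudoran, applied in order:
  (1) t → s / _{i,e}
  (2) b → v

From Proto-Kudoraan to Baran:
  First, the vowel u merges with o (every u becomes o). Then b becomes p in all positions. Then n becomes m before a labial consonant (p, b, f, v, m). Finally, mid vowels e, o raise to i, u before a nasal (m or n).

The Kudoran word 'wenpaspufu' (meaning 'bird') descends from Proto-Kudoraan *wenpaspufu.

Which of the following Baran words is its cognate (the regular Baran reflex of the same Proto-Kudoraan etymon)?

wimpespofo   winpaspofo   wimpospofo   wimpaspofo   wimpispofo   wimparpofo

wimpaspofo

Baran: start from *wenpaspufu.
  rule 1 (vowel merger): wenpaspufu → wenpaspofo
  rule 2: no change — wenpaspofo
  rule 3 (nasal place assimilation): wenpaspofo → wempaspofo
  rule 4 (pre-nasal raising): wempaspofo → wimpaspofo
  ⇒ Baran wimpaspofo
The other candidates each miss or misapply at least one Baran change.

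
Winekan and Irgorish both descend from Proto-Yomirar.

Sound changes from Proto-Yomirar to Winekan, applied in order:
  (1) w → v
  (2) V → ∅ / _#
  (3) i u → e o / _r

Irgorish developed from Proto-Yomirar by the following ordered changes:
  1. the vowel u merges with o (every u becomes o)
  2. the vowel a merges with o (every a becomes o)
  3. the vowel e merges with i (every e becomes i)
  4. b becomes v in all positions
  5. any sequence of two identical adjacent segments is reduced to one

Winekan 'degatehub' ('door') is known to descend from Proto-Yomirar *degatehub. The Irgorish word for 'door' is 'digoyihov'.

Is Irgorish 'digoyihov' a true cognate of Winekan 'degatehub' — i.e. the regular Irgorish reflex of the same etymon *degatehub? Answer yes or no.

no

Derive the expected Irgorish reflex of *degatehub:
Irgorish: *degatehub
  degatehub → degatehob   [vowel merger]
  degatehob → degotehob   [vowel merger]
  degotehob → digotihob   [vowel merger]
  digotihob → digotihov   [unconditioned shift]
  digotihov (rule 5 does not apply)
  giving Irgorish digotihov.
The regular Irgorish reflex would be 'digotihov', but the attested form is 'digoyihov'. The correspondence is irregular, so they are not cognates (the Irgorish form has a different source).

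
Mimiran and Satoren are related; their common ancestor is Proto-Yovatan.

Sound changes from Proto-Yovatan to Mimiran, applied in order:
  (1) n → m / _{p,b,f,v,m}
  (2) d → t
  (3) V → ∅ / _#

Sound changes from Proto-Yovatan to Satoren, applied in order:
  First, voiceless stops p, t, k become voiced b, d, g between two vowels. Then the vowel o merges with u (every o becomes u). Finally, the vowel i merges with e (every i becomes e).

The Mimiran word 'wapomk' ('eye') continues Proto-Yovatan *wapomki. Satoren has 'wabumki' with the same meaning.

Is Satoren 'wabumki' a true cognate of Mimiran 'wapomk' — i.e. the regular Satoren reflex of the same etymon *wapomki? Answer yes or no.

no

Derive the expected Satoren reflex of *wapomki:
Satoren: start from *wapomki.
  rule 1 (intervocalic voicing): wapomki → wabomki
  rule 2 (vowel merger): wabomki → wabumki
  rule 3 (vowel merger): wabumki → wabumke
  ⇒ Satoren wabumke
The regular Satoren reflex would be 'wabumke', but the attested form is 'wabumki'. The correspondence is irregular, so they are not cognates (the Satoren form has a different source).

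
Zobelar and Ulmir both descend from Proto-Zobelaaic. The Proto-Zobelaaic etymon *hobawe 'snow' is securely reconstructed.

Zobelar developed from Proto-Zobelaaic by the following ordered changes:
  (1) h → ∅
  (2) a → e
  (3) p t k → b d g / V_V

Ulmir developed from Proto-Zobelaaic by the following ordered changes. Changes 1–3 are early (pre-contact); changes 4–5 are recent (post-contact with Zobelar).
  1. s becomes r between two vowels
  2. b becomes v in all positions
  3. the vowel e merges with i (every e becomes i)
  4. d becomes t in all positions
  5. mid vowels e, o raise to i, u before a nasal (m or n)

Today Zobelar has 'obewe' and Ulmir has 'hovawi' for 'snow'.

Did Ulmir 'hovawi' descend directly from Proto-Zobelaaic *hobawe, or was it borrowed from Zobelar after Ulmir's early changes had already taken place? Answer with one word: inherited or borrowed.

If inherited, *hobawe would pass through all of Ulmir's changes:
Ulmir: *hobawe
  hobawe (rule 1 does not apply)
  hobawe → hovawe   [unconditioned shift]
  hovawe → hovawi   [vowel merger]
  hovawi (rule 4 does not apply)
  hovawi (rule 5 does not apply)
  giving Ulmir hovawi.
If borrowed from Zobelar 'obewe' after the early changes, it would undergo only the recent ones:
  rule 4 (unconditioned shift): no change (obewe)
  rule 5 (pre-nasal raising): no change (obewe)
  ⇒ as a loan: obewe
Ulmir 'hovawi' matches the inherited outcome exactly, so it is an inherited cognate, not a loan.

inherited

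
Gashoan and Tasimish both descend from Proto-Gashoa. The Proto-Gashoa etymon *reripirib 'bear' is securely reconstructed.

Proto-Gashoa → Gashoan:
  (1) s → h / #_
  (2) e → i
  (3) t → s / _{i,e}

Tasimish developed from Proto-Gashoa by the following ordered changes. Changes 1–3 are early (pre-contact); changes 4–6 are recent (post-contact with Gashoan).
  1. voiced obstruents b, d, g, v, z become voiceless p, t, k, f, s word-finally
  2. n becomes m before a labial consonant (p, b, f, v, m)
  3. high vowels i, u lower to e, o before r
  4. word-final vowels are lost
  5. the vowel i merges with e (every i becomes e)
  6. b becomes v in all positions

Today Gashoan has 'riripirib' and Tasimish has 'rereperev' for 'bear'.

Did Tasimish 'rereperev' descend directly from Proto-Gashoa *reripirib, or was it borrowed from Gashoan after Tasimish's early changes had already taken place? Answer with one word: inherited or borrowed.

borrowed

If inherited, *reripirib would pass through all of Tasimish's changes:
Tasimish: *reripirib
  reripirib → reripirip   [final devoicing]
  reripirip (rule 2 does not apply)
  reripirip → reriperip   [pre-rhotic lowering]
  reriperip (rule 4 does not apply)
  reriperip → rereperep   [vowel merger]
  rereperep (rule 6 does not apply)
  giving Tasimish rereperep.
If borrowed from Gashoan 'riripirib' after the early changes, it would undergo only the recent ones:
  rule 4 (apocope): no change (riripirib)
  rule 5 (vowel merger): riripirib → rerepereb
  rule 6 (unconditioned shift): rerepereb → rereperev
  ⇒ as a loan: rereperev
Tasimish 'rereperev' matches the loan outcome 'rereperev', not the inherited 'rereperep' — it skipped the early Tasimish changes, so it was borrowed from Gashoan.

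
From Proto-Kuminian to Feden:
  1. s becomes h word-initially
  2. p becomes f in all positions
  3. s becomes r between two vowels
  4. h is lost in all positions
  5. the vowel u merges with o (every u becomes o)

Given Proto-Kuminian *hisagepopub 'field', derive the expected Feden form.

Feden: *hisagepopub
  hisagepopub (rule 1 does not apply)
  hisagepopub → hisagefofub   [unconditioned shift]
  hisagefofub → hiragefofub   [rhotacism]
  hiragefofub → iragefofub   [h-loss]
  iragefofub → iragefofob   [vowel merger]
  giving Feden iragefofob.

iragefofob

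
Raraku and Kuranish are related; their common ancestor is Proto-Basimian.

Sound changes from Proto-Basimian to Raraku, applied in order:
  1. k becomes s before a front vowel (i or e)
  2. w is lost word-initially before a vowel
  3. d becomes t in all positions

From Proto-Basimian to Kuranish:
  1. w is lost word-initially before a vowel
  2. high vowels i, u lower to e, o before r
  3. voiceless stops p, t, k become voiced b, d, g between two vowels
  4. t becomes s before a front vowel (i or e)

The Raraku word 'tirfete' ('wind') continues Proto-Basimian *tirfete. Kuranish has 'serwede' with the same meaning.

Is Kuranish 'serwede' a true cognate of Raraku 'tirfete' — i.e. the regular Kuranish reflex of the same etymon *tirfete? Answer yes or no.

Derive the expected Kuranish reflex of *tirfete:
Kuranish: start from *tirfete.
  rule 1: no change — tirfete
  rule 2 (pre-rhotic lowering): tirfete → terfete
  rule 3 (intervocalic voicing): terfete → terfede
  rule 4 (palatalisation): terfede → serfede
  ⇒ Kuranish serfede
The regular Kuranish reflex would be 'serfede', but the attested form is 'serwede'. The correspondence is irregular, so they are not cognates (the Kuranish form has a different source).

no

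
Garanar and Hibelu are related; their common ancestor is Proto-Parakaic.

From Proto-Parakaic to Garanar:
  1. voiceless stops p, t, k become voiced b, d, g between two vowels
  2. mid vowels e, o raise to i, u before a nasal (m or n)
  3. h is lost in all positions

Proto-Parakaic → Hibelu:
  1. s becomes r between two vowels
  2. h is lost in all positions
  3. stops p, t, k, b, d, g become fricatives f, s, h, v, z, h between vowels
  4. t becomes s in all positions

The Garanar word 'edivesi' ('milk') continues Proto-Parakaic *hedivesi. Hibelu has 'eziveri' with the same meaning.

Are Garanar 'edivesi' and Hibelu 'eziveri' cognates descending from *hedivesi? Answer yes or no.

yes

Derive the expected Hibelu reflex of *hedivesi:
Hibelu: *hedivesi
  hedivesi → hediveri   [rhotacism]
  hediveri → ediveri   [h-loss]
  ediveri → eziveri   [intervocalic lenition]
  eziveri (rule 4 does not apply)
  giving Hibelu eziveri.
Hibelu 'eziveri' matches the regular reflex exactly, so the pair is cognate.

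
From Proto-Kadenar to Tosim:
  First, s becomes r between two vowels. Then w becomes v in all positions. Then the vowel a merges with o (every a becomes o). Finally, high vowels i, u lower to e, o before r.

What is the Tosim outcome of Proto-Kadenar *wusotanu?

vorotonu

Tosim: *wusotanu
  wusotanu → wurotanu   [rhotacism]
  wurotanu → vurotanu   [unconditioned shift]
  vurotanu → vurotonu   [vowel merger]
  vurotonu → vorotonu   [pre-rhotic lowering]
  giving Tosim vorotonu.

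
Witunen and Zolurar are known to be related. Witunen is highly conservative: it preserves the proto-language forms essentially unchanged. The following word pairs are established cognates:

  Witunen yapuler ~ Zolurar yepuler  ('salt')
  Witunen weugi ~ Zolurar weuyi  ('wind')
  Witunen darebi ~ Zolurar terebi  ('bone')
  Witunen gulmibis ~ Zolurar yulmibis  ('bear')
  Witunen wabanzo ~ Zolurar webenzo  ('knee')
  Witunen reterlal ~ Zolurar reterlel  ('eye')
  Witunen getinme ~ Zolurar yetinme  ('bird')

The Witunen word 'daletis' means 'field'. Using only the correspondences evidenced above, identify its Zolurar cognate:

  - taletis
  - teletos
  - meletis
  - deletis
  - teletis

darebi ~ terebi — Witunen d corresponds to Zolurar t word-initially before a back vowel.
reterlal ~ reterlel — Witunen a corresponds to Zolurar e after a consonant, before a consonant other than r, m, n, p, b, f, v.
Applying these to Witunen 'daletis':
  daletis → taletis   (d→t word-initially before a back vowel)
  taletis → teletis   (a→e after a consonant, before a consonant other than r, m, n, p, b, f, v)
So the Zolurar cognate is 'teletis'.

teletis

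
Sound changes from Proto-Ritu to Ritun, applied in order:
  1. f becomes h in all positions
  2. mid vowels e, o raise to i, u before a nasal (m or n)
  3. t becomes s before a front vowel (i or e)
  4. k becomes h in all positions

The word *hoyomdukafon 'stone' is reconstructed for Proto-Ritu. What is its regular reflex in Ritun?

Ritun: *hoyomdukafon > hoyomdukahon > hoyumdukahun > hoyumduhahun  (by unconditioned shift, pre-nasal raising, unconditioned shift)

hoyumduhahun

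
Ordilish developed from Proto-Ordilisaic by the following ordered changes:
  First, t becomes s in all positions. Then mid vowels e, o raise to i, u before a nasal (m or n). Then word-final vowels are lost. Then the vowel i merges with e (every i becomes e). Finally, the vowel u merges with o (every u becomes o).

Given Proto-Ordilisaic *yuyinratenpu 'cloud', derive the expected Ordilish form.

Ordilish: *yuyinratenpu > yuyinrasenpu > yuyinrasinpu > yuyinrasinp > yuyenrasenp > yoyenrasenp  (by unconditioned shift, pre-nasal raising, apocope, vowel merger, vowel merger)

yoyenrasenp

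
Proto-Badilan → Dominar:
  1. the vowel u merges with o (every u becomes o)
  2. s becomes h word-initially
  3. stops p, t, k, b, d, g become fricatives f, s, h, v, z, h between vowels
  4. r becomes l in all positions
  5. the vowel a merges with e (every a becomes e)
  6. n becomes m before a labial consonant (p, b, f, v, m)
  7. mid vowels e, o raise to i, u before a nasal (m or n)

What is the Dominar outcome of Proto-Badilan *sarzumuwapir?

helzumowefil

Dominar: start from *sarzumuwapir.
  rule 1 (vowel merger): sarzumuwapir → sarzomowapir
  rule 2 (debuccalisation): sarzomowapir → harzomowapir
  rule 3 (intervocalic lenition): harzomowapir → harzomowafir
  rule 4 (unconditioned shift): harzomowafir → halzomowafil
  rule 5 (vowel merger): halzomowafil → helzomowefil
  rule 6: no change — helzomowefil
  rule 7 (pre-nasal raising): helzomowefil → helzumowefil
  ⇒ Dominar helzumowefil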